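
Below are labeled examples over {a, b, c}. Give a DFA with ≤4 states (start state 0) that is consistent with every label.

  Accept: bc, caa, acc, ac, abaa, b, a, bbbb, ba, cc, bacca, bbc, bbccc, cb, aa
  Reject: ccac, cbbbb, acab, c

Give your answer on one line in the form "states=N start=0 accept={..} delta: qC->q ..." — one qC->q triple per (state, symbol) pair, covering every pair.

states=4 start=0 accept={0,1,3} delta: 0a->1 0b->1 0c->2 1a->0 1b->1 1c->3 2a->0 2b->3 2c->1 3a->3 3b->2 3c->1

Grow the machine one transition at a time. Run the examples from 0; the earliest place one falls off (shortest prefix, ties alphabetical) gets sent to the lowest-numbered state that keeps every Accept/Reject pair distinguishable — a pair clashes when both reach the same state with identical unread suffix — and to a fresh state only if none does.
a: 0a undefined. 0a->0: no, ac/c meet in 0 with "c" left. Open state 1: 0a->1.
b: 0b undefined. 0b->0: no, bc/c meet in 0 with "c" left. 0b->1: ok.
c: 0c undefined. 0c->0: no, bc/ccac meet in 1 with "c" left. 0c->1: no, b/c meet in 1. Open state 2: 0c->2.
aa: 1a undefined. 1a->0: ok.
ab: 1b undefined. 1b->0: no, bbc/c meet in 2. 1b->1: ok.
ac: 1c undefined. 1c->0: no, acc/c meet in 2. 1c->1: no, bc/acab meet in 1. 1c->2: no, bc/c meet in 2. Open state 3: 1c->3.
ca: 2a undefined. 2a->0: ok.
cb: 2b undefined. 2b->0: no, caa/cbbbb meet in 1. 2b->1: no, caa/cbbbb meet in 1. 2b->2: no, cb/cbbbb meet in 2. 2b->3: ok.
cc: 2c undefined. 2c->0: no, bc/ccac meet in 3. 2c->1: ok.
aca: 3a undefined. 3a->0: no, caa/acab meet in 1. 3a->1: no, caa/acab meet in 1. 3a->2: no, bc/acab meet in 3. 3a->3: ok.
acc: 3c undefined. 3c->0: no, bbccc/ccac meet in 2. 3c->1: ok.
cbb: 3b undefined. 3b->0: no, caa/cbbbb meet in 1. 3b->1: no, caa/cbbbb meet in 1. 3b->2: ok.
All examples now run through 4 states with every (state, symbol) defined. Accept strings end in {0,1,3}, Reject strings end in {2}; accept={0,1,3}.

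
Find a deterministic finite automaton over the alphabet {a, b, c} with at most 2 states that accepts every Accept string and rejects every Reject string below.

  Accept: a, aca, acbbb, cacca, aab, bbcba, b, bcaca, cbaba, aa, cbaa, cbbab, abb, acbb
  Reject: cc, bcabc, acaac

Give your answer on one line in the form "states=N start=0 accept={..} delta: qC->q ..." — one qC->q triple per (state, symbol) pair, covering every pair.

State merging on the prefix tree: take the shortest (then alphabetical) example prefix whose next move is undefined and point that move at state 0, else 1, else 2, ...; a target is out if some Accept/Reject pair would then sit in one state with the same input left (inseparable). If every existing state is out, open a new one.
a: 0a undefined. 0a->0: ok.
b: 0b undefined. 0b->0: ok.
c: 0c undefined. 0c->0: no, a/cc meet in 0. Open state 1: 0c->1.
ca: 1a undefined. 1a->0: ok.
cb: 1b undefined. 1b->0: ok.
cc: 1c undefined. 1c->0: no, a/cc meet in 0. 1c->1: ok.
All examples now run through 2 states with every (state, symbol) defined. Accept strings end in {0}, Reject strings end in {1}; accept={0}.

states=2 start=0 accept={0} delta: 0a->0 0b->0 0c->1 1a->0 1b->0 1c->1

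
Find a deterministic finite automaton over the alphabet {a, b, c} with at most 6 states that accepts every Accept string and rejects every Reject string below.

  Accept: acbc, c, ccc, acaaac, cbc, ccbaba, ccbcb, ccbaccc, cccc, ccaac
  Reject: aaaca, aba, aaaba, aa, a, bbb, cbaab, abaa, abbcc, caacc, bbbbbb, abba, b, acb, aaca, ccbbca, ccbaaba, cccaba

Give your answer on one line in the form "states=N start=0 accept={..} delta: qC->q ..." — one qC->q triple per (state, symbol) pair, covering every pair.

states=5 start=0 accept={1,3,4} delta: 0a->0 0b->0 0c->1 1a->0 1b->0 1c->2 2a->0 2b->3 2c->4 3a->4 3b->0 3c->2 4a->0 4b->3 4c->1

Fold the examples into a partial DFA from state 0: repeatedly fix the first undefined (state, symbol) met by the shortest-then-alphabetical prefix, trying targets in increasing order and rejecting any under which an Accept and a Reject string meet in one state with the same remainder; add a state when all current targets are rejected. Accepting states are where Accept strings end.
a: 0a undefined. 0a->0: ok.
b: 0b undefined. 0b->0: ok.
c: 0c undefined. 0c->0: no, acbc/aaaca meet in 0. Open state 1: 0c->1.
ca: 1a undefined. 1a->0: ok.
cb: 1b undefined. 1b->0: ok.
cc: 1c undefined. 1c->0: no, ccbaba/aaaca meet in 0. 1c->1: no, acbc/abbcc meet in 1. Open state 2: 1c->2.
cca: 2a undefined. 2a->0: ok.
ccb: 2b undefined. 2b->0: no, ccbaba/aaaca meet in 0. 2b->1: no, ccbaba/aaaca meet in 0. 2b->2: no, ccbaba/aaaca meet in 0. Open state 3: 2b->3.
ccc: 2c undefined. 2c->0: no, ccc/aaaca meet in 0. 2c->1: no, cccc/abbcc meet in 2. 2c->2: no, ccc/abbcc meet in 2. 2c->3: no, ccbaba/cccaba meet in 3 with "aba" left. Open state 4: 2c->4.
ccba: 3a undefined. 3a->0: no, ccbaba/aaaca meet in 0. 3a->1: no, ccbaba/aaaca meet in 0. 3a->2: no, ccbaba/abbcc meet in 2. 3a->3: no, ccbaba/ccbaaba meet in 3 with "ba" left. 3a->4: ok.
ccbb: 3b undefined. 3b->0: ok.
ccbc: 3c undefined. 3c->0: no, ccbcb/aaaca meet in 0. 3c->1: no, ccbcb/aaaca meet in 0. 3c->2: ok.
ccca: 4a undefined. 4a->0: ok.
cccc: 4c undefined. 4c->0: no, ccbaccc/abbcc meet in 2. 4c->1: ok.
ccbab: 4b undefined. 4b->0: no, ccbaba/aaaca meet in 0. 4b->1: no, ccbaba/aaaca meet in 0. 4b->2: no, ccbaba/aaaca meet in 0. 4b->3: ok.
All examples now run through 5 states with every (state, symbol) defined. Accept strings end in {1,3,4}, Reject strings end in {0,2}; accept={1,3,4}.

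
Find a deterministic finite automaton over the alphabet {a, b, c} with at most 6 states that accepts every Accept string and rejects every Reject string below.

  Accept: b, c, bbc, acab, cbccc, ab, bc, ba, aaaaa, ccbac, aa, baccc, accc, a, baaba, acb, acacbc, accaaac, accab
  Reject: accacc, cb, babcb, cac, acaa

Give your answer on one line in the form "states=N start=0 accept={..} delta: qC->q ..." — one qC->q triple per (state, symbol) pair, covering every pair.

states=6 start=0 accept={0,1,2,4} delta: 0a->1 0b->0 0c->2 1a->0 1b->0 1c->3 2a->1 2b->3 2c->2 3a->3 3b->0 3c->4 4a->5 4b->0 4c->0 5a->1 5b->0 5c->1

Fold the examples into a partial DFA from state 0: repeatedly fix the first undefined (state, symbol) met by the shortest-then-alphabetical prefix, trying targets in increasing order and rejecting any under which an Accept and a Reject string meet in one state with the same remainder; add a state when all current targets are rejected. Accepting states are where Accept strings end.
a: 0a undefined. 0a->0: no, acb/cb meet in 0 with "cb" left. Open state 1: 0a->1.
b: 0b undefined. 0b->0: ok.
c: 0c undefined. 0c->0: no, b/cb meet in 0. 0c->1: no, ab/cb meet in 1 with "b" left. Open state 2: 0c->2.
aa: 1a undefined. 1a->0: ok.
ab: 1b undefined. 1b->0: ok.
ac: 1c undefined. 1c->0: no, b/acaa meet in 0. 1c->1: no, ba/acaa meet in 1. 1c->2: no, acb/cb meet in 2 with "b" left. Open state 3: 1c->3.
ca: 2a undefined. 2a->0: no, c/cac meet in 2. 2a->1: ok.
cb: 2b undefined. 2b->0: no, b/cb meet in 0. 2b->1: no, ba/cb meet in 1. 2b->2: no, c/cb meet in 2. 2b->3: ok.
cc: 2c undefined. 2c->0: no, ccbac/cb meet in 3. 2c->1: no, ccbac/cb meet in 3. 2c->2: ok.
aca: 3a undefined. 3a->0: no, ba/acaa meet in 1. 3a->1: no, b/acaa meet in 0. 3a->2: no, acab/cb meet in 3. 3a->3: ok.
acb: 3b undefined. 3b->0: ok.
acc: 3c undefined. 3c->0: no, b/accacc meet in 0. 3c->1: no, c/accacc meet in 2. 3c->2: no, c/accacc meet in 2. 3c->3: no, cbccc/accacc meet in 3. Open state 4: 3c->4.
acca: 4a undefined. 4a->0: no, c/accacc meet in 2. 4a->1: no, ccbac/accacc meet in 4. 4a->2: no, c/accacc meet in 2. 4a->3: no, baccc/accacc meet in 4 with "c" left. 4a->4: no, cbccc/accacc meet in 4 with "cc" left. Open state 5: 4a->5.
accc: 4c undefined. 4c->0: ok.
acacb: 4b undefined. 4b->0: ok.
accaa: 5a undefined. 5a->0: no, accaaac/cb meet in 3. 5a->1: ok.
accab: 5b undefined. 5b->0: ok.
accac: 5c undefined. 5c->0: no, c/accacc meet in 2. 5c->1: ok.
All examples now run through 6 states with every (state, symbol) defined. Accept strings end in {0,1,2,4}, Reject strings end in {3}; accept={0,1,2,4}.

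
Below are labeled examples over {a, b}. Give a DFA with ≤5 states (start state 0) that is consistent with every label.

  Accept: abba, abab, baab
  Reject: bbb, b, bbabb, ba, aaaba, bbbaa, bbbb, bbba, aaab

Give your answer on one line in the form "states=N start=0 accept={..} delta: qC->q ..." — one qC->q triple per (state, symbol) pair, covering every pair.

Fold the examples into a partial DFA from state 0: repeatedly fix the first undefined (state, symbol) met by the shortest-then-alphabetical prefix, trying targets in increasing order and rejecting any under which an Accept and a Reject string meet in one state with the same remainder; add a state when all current targets are rejected. Accepting states are where Accept strings end.
a: 0a undefined. 0a->0: ok.
b: 0b undefined. 0b->0: no, abba/bbb meet in 0. Open state 1: 0b->1.
ba: 1a undefined. 1a->0: no, abab/b meet in 1. 1a->1: ok.
bb: 1b undefined. 1b->0: no, abba/bbabb meet in 0. 1b->1: no, abba/bbb meet in 1. Open state 2: 1b->2.
bba: 2a undefined. 2a->0: no, abab/bbabb meet in 2. 2a->1: no, abba/b meet in 1. 2a->2: ok.
bbb: 2b undefined. 2b->0: ok.
All examples now run through 3 states with every (state, symbol) defined. Accept strings end in {2}, Reject strings end in {0,1}; accept={2}.

states=3 start=0 accept={2} delta: 0a->0 0b->1 1a->1 1b->2 2a->2 2b->0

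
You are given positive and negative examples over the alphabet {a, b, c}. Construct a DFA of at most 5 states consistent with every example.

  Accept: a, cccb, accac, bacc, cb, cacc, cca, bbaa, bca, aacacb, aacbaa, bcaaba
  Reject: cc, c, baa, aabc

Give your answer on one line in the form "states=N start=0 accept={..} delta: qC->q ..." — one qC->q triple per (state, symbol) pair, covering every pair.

states=4 start=0 accept={0,3} delta: 0a->0 0b->1 0c->1 1a->1 1b->0 1c->2 2a->3 2b->0 2c->3 3a->1 3b->0 3c->0

Fold the examples into a partial DFA from state 0: repeatedly fix the first undefined (state, symbol) met by the shortest-then-alphabetical prefix, trying targets in increasing order and rejecting any under which an Accept and a Reject string meet in one state with the same remainder; add a state when all current targets are rejected. Accepting states are where Accept strings end.
a: 0a undefined. 0a->0: ok.
b: 0b undefined. 0b->0: no, a/baa meet in 0. Open state 1: 0b->1.
c: 0c undefined. 0c->0: no, a/cc meet in 0. 0c->1: ok.
ba: 1a undefined. 1a->0: no, a/baa meet in 0. 1a->1: ok.
bb: 1b undefined. 1b->0: ok.
bc: 1c undefined. 1c->0: no, a/cc meet in 0. 1c->1: no, accac/cc meet in 1. Open state 2: 1c->2.
bca: 2a undefined. 2a->0: no, accac/c meet in 1. 2a->1: no, accac/cc meet in 2. 2a->2: no, cca/cc meet in 2. Open state 3: 2a->3.
ccc: 2c undefined. 2c->0: no, cccb/c meet in 1. 2c->1: no, bacc/c meet in 1. 2c->2: no, bacc/cc meet in 2. 2c->3: ok.
bcaa: 3a undefined. 3a->0: no, bcaaba/c meet in 1. 3a->1: ok.
cccb: 3b undefined. 3b->0: ok.
accac: 3c undefined. 3c->0: ok.
aacacb: 2b undefined. 2b->0: ok.
All examples now run through 4 states with every (state, symbol) defined. Accept strings end in {0,3}, Reject strings end in {1,2}; accept={0,3}.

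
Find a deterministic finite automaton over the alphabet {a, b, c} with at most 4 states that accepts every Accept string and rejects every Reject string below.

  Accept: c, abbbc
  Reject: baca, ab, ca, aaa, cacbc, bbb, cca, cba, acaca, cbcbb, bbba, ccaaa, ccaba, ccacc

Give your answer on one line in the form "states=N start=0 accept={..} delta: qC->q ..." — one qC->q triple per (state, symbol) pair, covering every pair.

State merging on the prefix tree: take the shortest (then alphabetical) example prefix whose next move is undefined and point that move at state 0, else 1, else 2, ...; a target is out if some Accept/Reject pair would then sit in one state with the same input left (inseparable). If every existing state is out, open a new one.
a: 0a undefined. 0a->0: ok.
b: 0b undefined. 0b->0: ok.
c: 0c undefined. 0c->0: no, c/baca meet in 0. Open state 1: 0c->1.
ca: 1a undefined. 1a->0: ok.
cb: 1b undefined. 1b->0: no, c/cacbc meet in 1. 1b->1: ok.
cc: 1c undefined. 1c->0: ok.
All examples now run through 2 states with every (state, symbol) defined. Accept strings end in {1}, Reject strings end in {0}; accept={1}.

states=2 start=0 accept={1} delta: 0a->0 0b->0 0c->1 1a->0 1b->1 1c->0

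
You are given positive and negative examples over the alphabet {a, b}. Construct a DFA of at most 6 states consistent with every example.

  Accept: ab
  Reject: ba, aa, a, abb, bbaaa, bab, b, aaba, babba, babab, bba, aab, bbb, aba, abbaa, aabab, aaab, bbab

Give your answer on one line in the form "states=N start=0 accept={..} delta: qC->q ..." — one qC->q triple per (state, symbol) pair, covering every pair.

State merging on the prefix tree: take the shortest (then alphabetical) example prefix whose next move is undefined and point that move at state 0, else 1, else 2, ...; a target is out if some Accept/Reject pair would then sit in one state with the same input left (inseparable). If every existing state is out, open a new one.
a: 0a undefined. 0a->0: no, ab/b meet in 0 with "b" left. Open state 1: 0a->1.
b: 0b undefined. 0b->0: no, ab/bab meet in 1 with "b" left. 0b->1: ok.
aa: 1a undefined. 1a->0: no, ab/aaab meet in 1 with "b" left. 1a->1: no, ab/bab meet in 1 with "b" left. Open state 2: 1a->2.
ab: 1b undefined. 1b->0: no, ab/bbab meet in 0. 1b->1: no, ab/a meet in 1. 1b->2: no, ab/ba meet in 2. Open state 3: 1b->3.
aaa: 2a undefined. 2a->0: ok.
aab: 2b undefined. 2b->0: no, ab/babab meet in 3. 2b->1: ok.
aba: 3a undefined. 3a->0: ok.
abb: 3b undefined. 3b->0: ok.
All examples now run through 4 states with every (state, symbol) defined. Accept strings end in {3}, Reject strings end in {0,1,2}; accept={3}.

states=4 start=0 accept={3} delta: 0a->1 0b->1 1a->2 1b->3 2a->0 2b->1 3a->0 3b->0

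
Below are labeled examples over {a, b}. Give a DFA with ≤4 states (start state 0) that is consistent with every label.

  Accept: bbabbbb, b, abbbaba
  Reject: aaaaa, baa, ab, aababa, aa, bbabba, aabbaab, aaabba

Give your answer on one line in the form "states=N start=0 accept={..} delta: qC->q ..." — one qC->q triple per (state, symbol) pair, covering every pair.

states=3 start=0 accept={0} delta: 0a->1 0b->0 1a->1 1b->2 2a->0 2b->0

State merging on the prefix tree: take the shortest (then alphabetical) example prefix whose next move is undefined and point that move at state 0, else 1, else 2, ...; a target is out if some Accept/Reject pair would then sit in one state with the same input left (inseparable). If every existing state is out, open a new one.
a: 0a undefined. 0a->0: no, b/ab meet in 0 with "b" left. Open state 1: 0a->1.
b: 0b undefined. 0b->0: ok.
aa: 1a undefined. 1a->0: no, b/baa meet in 0. 1a->1: ok.
ab: 1b undefined. 1b->0: no, bbabbbb/ab meet in 0. 1b->1: no, bbabbbb/aaaaa meet in 1. Open state 2: 1b->2.
abb: 2b undefined. 2b->0: ok.
aaba: 2a undefined. 2a->0: ok.
All examples now run through 3 states with every (state, symbol) defined. Accept strings end in {0}, Reject strings end in {1,2}; accept={0}.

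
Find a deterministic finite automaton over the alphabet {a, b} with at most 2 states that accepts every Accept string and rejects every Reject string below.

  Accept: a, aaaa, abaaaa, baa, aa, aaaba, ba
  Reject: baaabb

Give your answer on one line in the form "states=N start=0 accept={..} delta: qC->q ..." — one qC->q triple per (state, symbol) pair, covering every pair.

State merging on the prefix tree: take the shortest (then alphabetical) example prefix whose next move is undefined and point that move at state 0, else 1, else 2, ...; a target is out if some Accept/Reject pair would then sit in one state with the same input left (inseparable). If every existing state is out, open a new one.
a: 0a undefined. 0a->0: ok.
b: 0b undefined. 0b->0: no, a/baaabb meet in 0. Open state 1: 0b->1.
ba: 1a undefined. 1a->0: ok.
baaabb: 1b undefined. 1b->0: no, a/baaabb meet in 0. 1b->1: ok.
All examples now run through 2 states with every (state, symbol) defined. Accept strings end in {0}, Reject strings end in {1}; accept={0}.

states=2 start=0 accept={0} delta: 0a->0 0b->1 1a->0 1b->1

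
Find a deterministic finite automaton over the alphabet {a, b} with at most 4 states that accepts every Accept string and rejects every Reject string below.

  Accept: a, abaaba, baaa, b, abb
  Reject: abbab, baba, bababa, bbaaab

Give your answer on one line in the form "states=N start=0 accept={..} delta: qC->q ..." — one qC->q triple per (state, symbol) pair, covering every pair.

State merging on the prefix tree: take the shortest (then alphabetical) example prefix whose next move is undefined and point that move at state 0, else 1, else 2, ...; a target is out if some Accept/Reject pair would then sit in one state with the same input left (inseparable). If every existing state is out, open a new one.
a: 0a undefined. 0a->0: ok.
b: 0b undefined. 0b->0: no, a/abbab meet in 0. Open state 1: 0b->1.
ba: 1a undefined. 1a->0: no, a/baba meet in 0. 1a->1: no, abaaba/baba meet in 1 with "ba" left. Open state 2: 1a->2.
bb: 1b undefined. 1b->0: no, b/abbab meet in 1. 1b->1: ok.
baa: 2a undefined. 2a->0: no, b/bbaaab meet in 1. 2a->1: ok.
bab: 2b undefined. 2b->0: no, a/abbab meet in 0. 2b->1: no, abaaba/baba meet in 2. 2b->2: no, abaaba/abbab meet in 2. Open state 3: 2b->3.
baba: 3a undefined. 3a->0: no, a/baba meet in 0. 3a->1: no, abaaba/bababa meet in 2. 3a->2: no, abaaba/baba meet in 2. 3a->3: ok.
babab: 3b undefined. 3b->0: no, a/bababa meet in 0. 3b->1: no, abaaba/bababa meet in 2. 3b->2: no, b/bababa meet in 1. 3b->3: ok.
All examples now run through 4 states with every (state, symbol) defined. Accept strings end in {0,1,2}, Reject strings end in {3}; accept={0,1,2}.

states=4 start=0 accept={0,1,2} delta: 0a->0 0b->1 1a->2 1b->1 2a->1 2b->3 3a->3 3b->3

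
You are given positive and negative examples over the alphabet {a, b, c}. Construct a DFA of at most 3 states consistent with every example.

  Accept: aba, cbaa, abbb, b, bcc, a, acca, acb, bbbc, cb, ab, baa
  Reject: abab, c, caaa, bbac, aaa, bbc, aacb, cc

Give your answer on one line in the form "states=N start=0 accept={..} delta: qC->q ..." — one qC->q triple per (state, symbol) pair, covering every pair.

states=3 start=0 accept={1,2} delta: 0a->1 0b->2 0c->0 1a->2 1b->1 1c->0 2a->0 2b->0 2c->2

Grow the machine one transition at a time. Run the examples from 0; the earliest place one falls off (shortest prefix, ties alphabetical) gets sent to the lowest-numbered state that keeps every Accept/Reject pair distinguishable — a pair clashes when both reach the same state with identical unread suffix — and to a fresh state only if none does.
a: 0a undefined. 0a->0: no, a/aaa meet in 0. Open state 1: 0a->1.
b: 0b undefined. 0b->0: no, bcc/cc meet in 0 with "cc" left. 0b->1: no, baa/aaa meet in 1 with "aa" left. Open state 2: 0b->2.
c: 0c undefined. 0c->0: ok.
aa: 1a undefined. 1a->0: no, b/aacb meet in 2. 1a->1: no, a/caaa meet in 1. 1a->2: ok.
ab: 1b undefined. 1b->0: no, ab/abab meet in 0. 1b->1: ok.
ac: 1c undefined. 1c->0: ok.
ba: 2a undefined. 2a->0: ok.
bb: 2b undefined. 2b->0: ok.
bc: 2c undefined. 2c->0: no, aba/aacb meet in 2. 2c->1: no, cbaa/aacb meet in 1. 2c->2: ok.
All examples now run through 3 states with every (state, symbol) defined. Accept strings end in {1,2}, Reject strings end in {0}; accept={1,2}.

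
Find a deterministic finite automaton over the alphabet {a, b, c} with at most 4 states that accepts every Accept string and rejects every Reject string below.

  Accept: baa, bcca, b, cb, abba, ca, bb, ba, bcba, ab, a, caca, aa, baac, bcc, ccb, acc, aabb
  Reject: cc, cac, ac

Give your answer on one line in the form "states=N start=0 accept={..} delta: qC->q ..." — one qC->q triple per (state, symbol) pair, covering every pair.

states=4 start=0 accept={1,2} delta: 0a->1 0b->1 0c->0 1a->2 1b->1 1c->3 2a->2 2b->0 2c->1 3a->1 3b->0 3c->1

Fold the examples into a partial DFA from state 0: repeatedly fix the first undefined (state, symbol) met by the shortest-then-alphabetical prefix, trying targets in increasing order and rejecting any under which an Accept and a Reject string meet in one state with the same remainder; add a state when all current targets are rejected. Accepting states are where Accept strings end.
a: 0a undefined. 0a->0: no, acc/cc meet in 0 with "cc" left. Open state 1: 0a->1.
b: 0b undefined. 0b->0: no, bcc/cc meet in 0 with "cc" left. 0b->1: ok.
c: 0c undefined. 0c->0: ok.
aa: 1a undefined. 1a->0: no, ba/cc meet in 0. 1a->1: no, baac/cac meet in 1 with "c" left. Open state 2: 1a->2.
ab: 1b undefined. 1b->0: no, bb/cc meet in 0. 1b->1: ok.
ac: 1c undefined. 1c->0: no, bcc/cc meet in 0. 1c->1: no, b/cac meet in 1. 1c->2: no, abba/cac meet in 2. Open state 3: 1c->3.
aab: 2b undefined. 2b->0: ok.
acc: 3c undefined. 3c->0: no, bcc/cc meet in 0. 3c->1: ok.
baa: 2a undefined. 2a->0: no, baa/cc meet in 0. 2a->1: no, baac/cac meet in 3. 2a->2: ok.
bcb: 3b undefined. 3b->0: ok.
baac: 2c undefined. 2c->0: no, baac/cc meet in 0. 2c->1: ok.
caca: 3a undefined. 3a->0: no, caca/cc meet in 0. 3a->1: ok.
All examples now run through 4 states with every (state, symbol) defined. Accept strings end in {1,2}, Reject strings end in {0,3}; accept={1,2}.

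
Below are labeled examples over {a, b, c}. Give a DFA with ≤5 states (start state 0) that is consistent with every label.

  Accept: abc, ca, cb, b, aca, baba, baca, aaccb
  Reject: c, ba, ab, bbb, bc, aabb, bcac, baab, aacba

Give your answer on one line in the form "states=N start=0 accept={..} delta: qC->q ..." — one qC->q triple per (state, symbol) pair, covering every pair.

states=4 start=0 accept={1,3} delta: 0a->1 0b->1 0c->0 1a->2 1b->2 1c->0 2a->1 2b->2 2c->3 3a->1 3b->1 3c->0

State merging on the prefix tree: take the shortest (then alphabetical) example prefix whose next move is undefined and point that move at state 0, else 1, else 2, ...; a target is out if some Accept/Reject pair would then sit in one state with the same input left (inseparable). If every existing state is out, open a new one.
a: 0a undefined. 0a->0: no, abc/bc meet in 0 with "bc" left. Open state 1: 0a->1.
b: 0b undefined. 0b->0: no, b/bbb meet in 0. 0b->1: ok.
c: 0c undefined. 0c->0: ok.
aa: 1a undefined. 1a->0: no, baba/c meet in 0. 1a->1: no, ca/ba meet in 1. Open state 2: 1a->2.
ab: 1b undefined. 1b->0: no, abc/c meet in 0. 1b->1: no, abc/bc meet in 1 with "c" left. 1b->2: ok.
ac: 1c undefined. 1c->0: ok.
aab: 2b undefined. 2b->0: no, ca/aabb meet in 1. 2b->1: no, ca/bbb meet in 1. 2b->2: ok.
aac: 2c undefined. 2c->0: no, abc/c meet in 0. 2c->1: no, baba/aacba meet in 2 with "a" left. 2c->2: no, abc/ba meet in 2. Open state 3: 2c->3.
baa: 2a undefined. 2a->0: no, ca/baab meet in 1. 2a->1: ok.
aacb: 3b undefined. 3b->0: no, ca/aacba meet in 1. 3b->1: ok.
aacc: 3c undefined. 3c->0: ok.
baca: 3a undefined. 3a->0: no, baca/c meet in 0. 3a->1: ok.
All examples now run through 4 states with every (state, symbol) defined. Accept strings end in {1,3}, Reject strings end in {0,2}; accept={1,3}.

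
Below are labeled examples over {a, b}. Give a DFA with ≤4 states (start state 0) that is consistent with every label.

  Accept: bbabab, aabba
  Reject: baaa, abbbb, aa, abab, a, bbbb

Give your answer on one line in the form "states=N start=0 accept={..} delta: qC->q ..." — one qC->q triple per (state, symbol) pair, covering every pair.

State merging on the prefix tree: take the shortest (then alphabetical) example prefix whose next move is undefined and point that move at state 0, else 1, else 2, ...; a target is out if some Accept/Reject pair would then sit in one state with the same input left (inseparable). If every existing state is out, open a new one.
a: 0a undefined. 0a->0: ok.
b: 0b undefined. 0b->0: no, bbabab/baaa meet in 0. Open state 1: 0b->1.
ba: 1a undefined. 1a->0: ok.
bb: 1b undefined. 1b->0: no, bbabab/abab meet in 1. 1b->1: no, bbabab/abbbb meet in 1. Open state 2: 1b->2.
bba: 2a undefined. 2a->0: no, bbabab/abab meet in 1. 2a->1: no, aabba/abab meet in 1. 2a->2: ok.
bbb: 2b undefined. 2b->0: no, bbabab/abbbb meet in 1. 2b->1: no, bbabab/abab meet in 1. 2b->2: no, bbabab/abbbb meet in 2. Open state 3: 2b->3.
bbbb: 3b undefined. 3b->0: ok.
bbaba: 3a undefined. 3a->0: no, bbabab/abab meet in 1. 3a->1: ok.
All examples now run through 4 states with every (state, symbol) defined. Accept strings end in {2}, Reject strings end in {0,1}; accept={2}.

states=4 start=0 accept={2} delta: 0a->0 0b->1 1a->0 1b->2 2a->2 2b->3 3a->1 3b->0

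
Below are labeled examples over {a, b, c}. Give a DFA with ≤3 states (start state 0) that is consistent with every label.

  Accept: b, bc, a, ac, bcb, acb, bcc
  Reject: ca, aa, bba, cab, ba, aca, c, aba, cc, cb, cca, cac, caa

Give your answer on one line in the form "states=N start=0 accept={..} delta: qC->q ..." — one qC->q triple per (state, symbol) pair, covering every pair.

states=3 start=0 accept={1} delta: 0a->1 0b->1 0c->2 1a->0 1b->1 1c->1 2a->2 2b->0 2c->2

Fold the examples into a partial DFA from state 0: repeatedly fix the first undefined (state, symbol) met by the shortest-then-alphabetical prefix, trying targets in increasing order and rejecting any under which an Accept and a Reject string meet in one state with the same remainder; add a state when all current targets are rejected. Accepting states are where Accept strings end.
a: 0a undefined. 0a->0: no, a/aa meet in 0. Open state 1: 0a->1.
b: 0b undefined. 0b->0: no, bc/c meet in 0 with "c" left. 0b->1: ok.
c: 0c undefined. 0c->0: no, b/ca meet in 1. 0c->1: no, b/c meet in 1. Open state 2: 0c->2.
aa: 1a undefined. 1a->0: ok.
ab: 1b undefined. 1b->0: no, b/bba meet in 1. 1b->1: ok.
ac: 1c undefined. 1c->0: no, b/aca meet in 1. 1c->1: ok.
ca: 2a undefined. 2a->0: no, b/cab meet in 1. 2a->1: no, b/ca meet in 1. 2a->2: ok.
cb: 2b undefined. 2b->0: ok.
cc: 2c undefined. 2c->0: no, b/cca meet in 1. 2c->1: no, b/cc meet in 1. 2c->2: ok.
All examples now run through 3 states with every (state, symbol) defined. Accept strings end in {1}, Reject strings end in {0,2}; accept={1}.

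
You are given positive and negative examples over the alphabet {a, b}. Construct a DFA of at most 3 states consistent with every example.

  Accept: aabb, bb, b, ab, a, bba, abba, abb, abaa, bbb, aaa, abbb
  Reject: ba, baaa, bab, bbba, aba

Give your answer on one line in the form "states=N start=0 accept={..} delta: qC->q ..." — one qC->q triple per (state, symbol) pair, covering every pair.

Grow the machine one transition at a time. Run the examples from 0; the earliest place one falls off (shortest prefix, ties alphabetical) gets sent to the lowest-numbered state that keeps every Accept/Reject pair distinguishable — a pair clashes when both reach the same state with identical unread suffix — and to a fresh state only if none does.
a: 0a undefined. 0a->0: ok.
b: 0b undefined. 0b->0: no, aabb/ba meet in 0. Open state 1: 0b->1.
ba: 1a undefined. 1a->0: no, b/bab meet in 1. 1a->1: no, aabb/bab meet in 1 with "b" left. Open state 2: 1a->2.
bb: 1b undefined. 1b->0: ok.
baa: 2a undefined. 2a->0: no, aabb/baaa meet in 0. 2a->1: ok.
bab: 2b undefined. 2b->0: no, aabb/bab meet in 0. 2b->1: no, b/bab meet in 1. 2b->2: ok.
All examples now run through 3 states with every (state, symbol) defined. Accept strings end in {0,1}, Reject strings end in {2}; accept={0,1}.

states=3 start=0 accept={0,1} delta: 0a->0 0b->1 1a->2 1b->0 2a->1 2b->2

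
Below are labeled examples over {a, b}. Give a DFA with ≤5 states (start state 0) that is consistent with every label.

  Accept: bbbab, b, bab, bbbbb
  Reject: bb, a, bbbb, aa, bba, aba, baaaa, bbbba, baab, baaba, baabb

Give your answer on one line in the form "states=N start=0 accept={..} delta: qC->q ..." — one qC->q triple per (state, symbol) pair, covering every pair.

Grow the machine one transition at a time. Run the examples from 0; the earliest place one falls off (shortest prefix, ties alphabetical) gets sent to the lowest-numbered state that keeps every Accept/Reject pair distinguishable — a pair clashes when both reach the same state with identical unread suffix — and to a fresh state only if none does.
a: 0a undefined. 0a->0: ok.
b: 0b undefined. 0b->0: no, bbbab/bb meet in 0. Open state 1: 0b->1.
ba: 1a undefined. 1a->0: no, b/baab meet in 1. 1a->1: no, b/aba meet in 1. Open state 2: 1a->2.
bb: 1b undefined. 1b->0: ok.
baa: 2a undefined. 2a->0: no, b/baab meet in 1. 2a->1: no, b/baaaa meet in 1. 2a->2: no, bbbab/baab meet in 2 with "b" left. Open state 3: 2a->3.
bab: 2b undefined. 2b->0: no, bbbab/bb meet in 0. 2b->1: ok.
baaa: 3a undefined. 3a->0: ok.
baab: 3b undefined. 3b->0: no, bbbab/baabb meet in 1. 3b->1: no, bbbab/baab meet in 1. 3b->2: no, bbbab/baabb meet in 1. 3b->3: ok.
All examples now run through 4 states with every (state, symbol) defined. Accept strings end in {1}, Reject strings end in {0,2,3}; accept={1}.

states=4 start=0 accept={1} delta: 0a->0 0b->1 1a->2 1b->0 2a->3 2b->1 3a->0 3b->3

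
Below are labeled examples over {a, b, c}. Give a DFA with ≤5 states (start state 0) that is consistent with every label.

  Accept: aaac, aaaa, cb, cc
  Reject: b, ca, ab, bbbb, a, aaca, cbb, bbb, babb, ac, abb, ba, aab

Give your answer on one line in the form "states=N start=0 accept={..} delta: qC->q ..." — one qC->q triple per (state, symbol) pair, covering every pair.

State merging on the prefix tree: take the shortest (then alphabetical) example prefix whose next move is undefined and point that move at state 0, else 1, else 2, ...; a target is out if some Accept/Reject pair would then sit in one state with the same input left (inseparable). If every existing state is out, open a new one.
a: 0a undefined. 0a->0: no, aaac/ac meet in 0 with "c" left. Open state 1: 0a->1.
b: 0b undefined. 0b->0: ok.
c: 0c undefined. 0c->0: no, cb/b meet in 0. 0c->1: no, cb/ab meet in 1 with "b" left. Open state 2: 0c->2.
aa: 1a undefined. 1a->0: no, aaac/ac meet in 1 with "c" left. 1a->1: no, aaac/ac meet in 1 with "c" left. 1a->2: no, cb/aab meet in 2 with "b" left. Open state 3: 1a->3.
ab: 1b undefined. 1b->0: ok.
ac: 1c undefined. 1c->0: ok.
ca: 2a undefined. 2a->0: ok.
cb: 2b undefined. 2b->0: no, cb/b meet in 0. 2b->1: no, cb/a meet in 1. 2b->2: no, cb/cbb meet in 2. 2b->3: ok.
cc: 2c undefined. 2c->0: no, cc/b meet in 0. 2c->1: no, cc/a meet in 1. 2c->2: ok.
aaa: 3a undefined. 3a->0: no, aaaa/a meet in 1. 3a->1: no, aaac/b meet in 0. 3a->2: no, aaaa/b meet in 0. 3a->3: ok.
aab: 3b undefined. 3b->0: ok.
aac: 3c undefined. 3c->0: no, aaac/b meet in 0. 3c->1: no, aaac/a meet in 1. 3c->2: ok.
All examples now run through 4 states with every (state, symbol) defined. Accept strings end in {2,3}, Reject strings end in {0,1}; accept={2,3}.

states=4 start=0 accept={2,3} delta: 0a->1 0b->0 0c->2 1a->3 1b->0 1c->0 2a->0 2b->3 2c->2 3a->3 3b->0 3c->2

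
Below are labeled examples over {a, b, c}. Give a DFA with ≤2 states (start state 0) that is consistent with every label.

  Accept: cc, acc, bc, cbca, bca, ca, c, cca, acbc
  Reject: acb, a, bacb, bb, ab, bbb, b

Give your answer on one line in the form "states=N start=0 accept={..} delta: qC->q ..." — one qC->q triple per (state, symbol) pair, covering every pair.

Fold the examples into a partial DFA from state 0: repeatedly fix the first undefined (state, symbol) met by the shortest-then-alphabetical prefix, trying targets in increasing order and rejecting any under which an Accept and a Reject string meet in one state with the same remainder; add a state when all current targets are rejected. Accepting states are where Accept strings end.
a: 0a undefined. 0a->0: ok.
b: 0b undefined. 0b->0: ok.
c: 0c undefined. 0c->0: no, cc/acb meet in 0. Open state 1: 0c->1.
ca: 1a undefined. 1a->0: no, bca/a meet in 0. 1a->1: ok.
cb: 1b undefined. 1b->0: ok.
cc: 1c undefined. 1c->0: no, cc/acb meet in 0. 1c->1: ok.
All examples now run through 2 states with every (state, symbol) defined. Accept strings end in {1}, Reject strings end in {0}; accept={1}.

states=2 start=0 accept={1} delta: 0a->0 0b->0 0c->1 1a->1 1b->0 1c->1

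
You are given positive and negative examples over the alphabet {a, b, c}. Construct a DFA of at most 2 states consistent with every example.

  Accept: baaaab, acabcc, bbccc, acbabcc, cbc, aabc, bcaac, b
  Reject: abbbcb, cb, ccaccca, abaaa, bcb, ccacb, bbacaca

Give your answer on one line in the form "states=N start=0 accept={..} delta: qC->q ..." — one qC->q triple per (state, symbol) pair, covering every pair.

states=2 start=0 accept={1} delta: 0a->0 0b->1 0c->1 1a->0 1b->0 1c->1

Fold the examples into a partial DFA from state 0: repeatedly fix the first undefined (state, symbol) met by the shortest-then-alphabetical prefix, trying targets in increasing order and rejecting any under which an Accept and a Reject string meet in one state with the same remainder; add a state when all current targets are rejected. Accepting states are where Accept strings end.
a: 0a undefined. 0a->0: ok.
b: 0b undefined. 0b->0: no, baaaab/abaaa meet in 0. Open state 1: 0b->1.
c: 0c undefined. 0c->0: no, b/cb meet in 1. 0c->1: ok.
ba: 1a undefined. 1a->0: ok.
bb: 1b undefined. 1b->0: ok.
bc: 1c undefined. 1c->0: no, baaaab/abbbcb meet in 1. 1c->1: ok.
All examples now run through 2 states with every (state, symbol) defined. Accept strings end in {1}, Reject strings end in {0}; accept={1}.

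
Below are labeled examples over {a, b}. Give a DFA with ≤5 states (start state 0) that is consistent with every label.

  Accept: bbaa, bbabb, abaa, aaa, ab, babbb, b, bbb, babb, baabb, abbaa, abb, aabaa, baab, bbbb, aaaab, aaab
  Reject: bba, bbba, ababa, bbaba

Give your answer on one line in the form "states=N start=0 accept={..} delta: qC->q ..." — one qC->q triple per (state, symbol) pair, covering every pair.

Fold the examples into a partial DFA from state 0: repeatedly fix the first undefined (state, symbol) met by the shortest-then-alphabetical prefix, trying targets in increasing order and rejecting any under which an Accept and a Reject string meet in one state with the same remainder; add a state when all current targets are rejected. Accepting states are where Accept strings end.
a: 0a undefined. 0a->0: ok.
b: 0b undefined. 0b->0: no, bbaa/bba meet in 0. Open state 1: 0b->1.
ba: 1a undefined. 1a->0: no, abaa/ababa meet in 0. 1a->1: ok.
bb: 1b undefined. 1b->0: no, bbaa/bba meet in 0. 1b->1: no, bbaa/bba meet in 1. Open state 2: 1b->2.
bba: 2a undefined. 2a->0: no, bbaa/bba meet in 0. 2a->1: no, bbaa/bba meet in 1. 2a->2: no, bbaa/bba meet in 2. Open state 3: 2a->3.
bbb: 2b undefined. 2b->0: no, aaa/bbba meet in 0. 2b->1: no, abaa/bbba meet in 1. 2b->2: ok.
bbaa: 3a undefined. 3a->0: ok.
bbab: 3b undefined. 3b->0: no, bbaa/bbaba meet in 0. 3b->1: no, abaa/bbaba meet in 1. 3b->2: ok.
All examples now run through 4 states with every (state, symbol) defined. Accept strings end in {0,1,2}, Reject strings end in {3}; accept={0,1,2}.

states=4 start=0 accept={0,1,2} delta: 0a->0 0b->1 1a->1 1b->2 2a->3 2b->2 3a->0 3b->2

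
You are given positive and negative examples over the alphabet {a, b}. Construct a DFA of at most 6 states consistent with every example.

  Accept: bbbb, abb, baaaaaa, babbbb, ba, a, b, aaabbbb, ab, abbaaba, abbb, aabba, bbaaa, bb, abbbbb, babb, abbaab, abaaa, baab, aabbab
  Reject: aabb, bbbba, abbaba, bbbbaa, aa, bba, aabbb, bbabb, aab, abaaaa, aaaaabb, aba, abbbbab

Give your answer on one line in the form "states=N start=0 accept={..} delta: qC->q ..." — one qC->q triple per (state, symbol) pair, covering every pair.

Fold the examples into a partial DFA from state 0: repeatedly fix the first undefined (state, symbol) met by the shortest-then-alphabetical prefix, trying targets in increasing order and rejecting any under which an Accept and a Reject string meet in one state with the same remainder; add a state when all current targets are rejected. Accepting states are where Accept strings end.
a: 0a undefined. 0a->0: no, abb/aabb meet in 0 with "bb" left. Open state 1: 0a->1.
b: 0b undefined. 0b->0: no, abb/bbabb meet in 1 with "bb" left. 0b->1: no, ba/aa meet in 1 with "a" left. Open state 2: 0b->2.
aa: 1a undefined. 1a->0: no, abb/aaaaabb meet in 1 with "bb" left. 1a->1: no, abb/aabb meet in 1 with "bb" left. 1a->2: no, bbbb/aabbb meet in 2 with "bbb" left. Open state 3: 1a->3.
ab: 1b undefined. 1b->0: no, a/aba meet in 1. 1b->1: ok.
ba: 2a undefined. 2a->0: no, baaaaaa/abaaaa meet in 3 with "aaa" left. 2a->1: no, baab/aab meet in 3 with "b" left. 2a->2: ok.
bb: 2b undefined. 2b->0: no, abb/bbbba meet in 1. 2b->1: ok.
aaa: 3a undefined. 3a->0: ok.
aab: 3b undefined. 3b->0: no, bbbb/abbaba meet in 1. 3b->1: no, bbbb/aabb meet in 1. 3b->2: no, bbbb/aabb meet in 1. 3b->3: no, aabba/abbaba meet in 0. Open state 4: 3b->4.
aabb: 4b undefined. 4b->0: no, baaaaaa/aabbb meet in 2. 4b->1: no, bbbb/aabb meet in 1. 4b->2: no, bbbb/aabbb meet in 1. 4b->3: no, aabba/bbbbaa meet in 0. 4b->4: no, aabba/abbaba meet in 4 with "a" left. Open state 5: 4b->5.
aabba: 5a undefined. 5a->0: no, aabba/bbbbaa meet in 0. 5a->1: ok.
aabbb: 5b undefined. 5b->0: ok.
abbaba: 4a undefined. 4a->0: ok.
All examples now run through 6 states with every (state, symbol) defined. Accept strings end in {1,2}, Reject strings end in {0,3,4,5}; accept={1,2}.

states=6 start=0 accept={1,2} delta: 0a->1 0b->2 1a->3 1b->1 2a->2 2b->1 3a->0 3b->4 4a->0 4b->5 5a->1 5b->0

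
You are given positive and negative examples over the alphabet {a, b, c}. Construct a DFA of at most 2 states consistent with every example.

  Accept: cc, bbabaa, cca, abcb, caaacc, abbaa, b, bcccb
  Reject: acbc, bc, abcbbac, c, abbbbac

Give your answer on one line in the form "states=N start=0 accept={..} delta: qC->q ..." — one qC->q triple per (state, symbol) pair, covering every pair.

Fold the examples into a partial DFA from state 0: repeatedly fix the first undefined (state, symbol) met by the shortest-then-alphabetical prefix, trying targets in increasing order and rejecting any under which an Accept and a Reject string meet in one state with the same remainder; add a state when all current targets are rejected. Accepting states are where Accept strings end.
a: 0a undefined. 0a->0: ok.
b: 0b undefined. 0b->0: ok.
c: 0c undefined. 0c->0: no, cc/acbc meet in 0. Open state 1: 0c->1.
ca: 1a undefined. 1a->0: ok.
cc: 1c undefined. 1c->0: ok.
acb: 1b undefined. 1b->0: ok.
All examples now run through 2 states with every (state, symbol) defined. Accept strings end in {0}, Reject strings end in {1}; accept={0}.

states=2 start=0 accept={0} delta: 0a->0 0b->0 0c->1 1a->0 1b->0 1c->0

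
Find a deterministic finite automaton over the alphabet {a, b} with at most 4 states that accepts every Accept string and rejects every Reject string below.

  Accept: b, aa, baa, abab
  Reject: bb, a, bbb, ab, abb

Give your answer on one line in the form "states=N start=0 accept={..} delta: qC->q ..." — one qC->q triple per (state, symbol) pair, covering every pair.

State merging on the prefix tree: take the shortest (then alphabetical) example prefix whose next move is undefined and point that move at state 0, else 1, else 2, ...; a target is out if some Accept/Reject pair would then sit in one state with the same input left (inseparable). If every existing state is out, open a new one.
a: 0a undefined. 0a->0: no, b/ab meet in 0 with "b" left. Open state 1: 0a->1.
b: 0b undefined. 0b->0: no, b/bb meet in 0. 0b->1: no, b/a meet in 1. Open state 2: 0b->2.
aa: 1a undefined. 1a->0: ok.
ab: 1b undefined. 1b->0: no, b/abb meet in 2. 1b->1: ok.
ba: 2a undefined. 2a->0: no, baa/a meet in 1. 2a->1: ok.
bb: 2b undefined. 2b->0: no, b/bbb meet in 2. 2b->1: ok.
All examples now run through 3 states with every (state, symbol) defined. Accept strings end in {0,2}, Reject strings end in {1}; accept={0,2}.

states=3 start=0 accept={0,2} delta: 0a->1 0b->2 1a->0 1b->1 2a->1 2b->1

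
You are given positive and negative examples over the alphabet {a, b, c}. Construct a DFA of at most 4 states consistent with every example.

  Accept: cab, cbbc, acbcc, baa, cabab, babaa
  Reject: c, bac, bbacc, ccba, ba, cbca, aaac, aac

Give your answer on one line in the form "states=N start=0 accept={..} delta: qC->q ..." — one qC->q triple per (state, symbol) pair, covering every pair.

Grow the machine one transition at a time. Run the examples from 0; the earliest place one falls off (shortest prefix, ties alphabetical) gets sent to the lowest-numbered state that keeps every Accept/Reject pair distinguishable — a pair clashes when both reach the same state with identical unread suffix — and to a fresh state only if none does.
a: 0a undefined. 0a->0: ok.
b: 0b undefined. 0b->0: no, baa/ba meet in 0. Open state 1: 0b->1.
c: 0c undefined. 0c->0: ok.
ba: 1a undefined. 1a->0: no, baa/c meet in 0. 1a->1: no, cab/ccba meet in 1. Open state 2: 1a->2.
bb: 1b undefined. 1b->0: no, cbbc/c meet in 0. 1b->1: ok.
baa: 2a undefined. 2a->0: no, baa/c meet in 0. 2a->1: ok.
bab: 2b undefined. 2b->0: no, cabab/c meet in 0. 2b->1: ok.
bac: 2c undefined. 2c->0: ok.
cbc: 1c undefined. 1c->0: no, cbbc/c meet in 0. 1c->1: ok.
All examples now run through 3 states with every (state, symbol) defined. Accept strings end in {1}, Reject strings end in {0,2}; accept={1}.

states=3 start=0 accept={1} delta: 0a->0 0b->1 0c->0 1a->2 1b->1 1c->1 2a->1 2b->1 2c->0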